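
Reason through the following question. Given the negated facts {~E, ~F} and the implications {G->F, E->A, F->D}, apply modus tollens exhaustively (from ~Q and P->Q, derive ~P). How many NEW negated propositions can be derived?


Initial negated facts: {~E, ~F}
Apply modus tollens to closure:
  ~F and G->F  =>  ~G
Final negated: {~E, ~F, ~G}
New negations: {~G}
Count = 1

1


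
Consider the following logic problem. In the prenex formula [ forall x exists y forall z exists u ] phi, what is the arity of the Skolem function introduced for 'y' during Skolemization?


Quantifier prefix: forall x exists y forall z exists u
'y' is existentially quantified at position 2.
Universal variables preceding it: x
Skolem function arity = 1

1


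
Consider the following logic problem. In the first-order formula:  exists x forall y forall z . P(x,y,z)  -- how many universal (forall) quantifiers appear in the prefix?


Quantifier prefix: exists x forall y forall z
Mark each quantifier type:
  E U U
Universal count = 2, Existential count = 1
Asked for universal (forall) quantifiers: 2

2


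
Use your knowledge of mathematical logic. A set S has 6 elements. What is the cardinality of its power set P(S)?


The power set of a set with n elements has 2^n elements.
|P(S)| = 2^6 = 64

64


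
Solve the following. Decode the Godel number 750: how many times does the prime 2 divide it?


Factorize 750 by dividing by 2 repeatedly.
Division steps: 2 divides 750 exactly 1 time(s).
Exponent of 2 = 1

1


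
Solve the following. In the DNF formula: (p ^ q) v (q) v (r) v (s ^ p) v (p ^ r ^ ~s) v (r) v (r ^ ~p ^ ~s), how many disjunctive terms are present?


A DNF formula is a disjunction of terms (conjunctions).
Terms are separated by v.
Counting the disjuncts: 7 terms.

7


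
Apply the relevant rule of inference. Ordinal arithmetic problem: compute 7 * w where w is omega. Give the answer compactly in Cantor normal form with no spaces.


Compute 7 * w.
Ordinal * is associative and left-distributive over +, but NOT commutative; for finite n>1, n*w = w but w*n stays w*n.
For finite n>0, n * w = sup{n*k : k<w} = w. So 7 * w = w.
Result = w

w


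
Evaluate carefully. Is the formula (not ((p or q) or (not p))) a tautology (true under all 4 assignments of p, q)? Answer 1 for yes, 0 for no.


Check all 4 assignments:
p=0, q=0: 0
p=0, q=1: 0
p=1, q=0: 0
p=1, q=1: 0
Satisfying count = 0/4.
Tautology iff count = 4: no.

0


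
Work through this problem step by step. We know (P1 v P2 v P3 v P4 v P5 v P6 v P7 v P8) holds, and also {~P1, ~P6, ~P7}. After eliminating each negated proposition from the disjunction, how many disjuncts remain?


Original disjuncts (8): P1, P2, P3, P4, P5, P6, P7, P8
Negated (eliminate): ~P1, ~P6, ~P7
Remaining disjuncts: P2, P3, P4, P5, P8
Count = 8 - 3 = 5

5


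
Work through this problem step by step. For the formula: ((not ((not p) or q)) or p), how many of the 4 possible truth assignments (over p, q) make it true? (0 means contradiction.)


Check all 4 assignments:
p=0, q=0: 0
p=0, q=1: 0
p=1, q=0: 1
p=1, q=1: 1
Count of True = 2

2


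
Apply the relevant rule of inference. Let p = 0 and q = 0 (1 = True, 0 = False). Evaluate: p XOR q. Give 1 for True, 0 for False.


p = 0, q = 0
Operation: p XOR q
Evaluate: 0 XOR 0 = 0

0


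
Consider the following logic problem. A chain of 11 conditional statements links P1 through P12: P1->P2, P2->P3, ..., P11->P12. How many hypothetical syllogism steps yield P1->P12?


With 11 implications in a chain connecting 12 propositions:
P1->P2, P2->P3, ..., P11->P12
Steps needed = (number of implications) - 1 = 11 - 1 = 10

10


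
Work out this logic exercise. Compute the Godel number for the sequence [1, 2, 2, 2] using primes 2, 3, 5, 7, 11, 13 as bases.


Encode each element as an exponent of the corresponding prime:
  2^1 = 2
  3^2 = 9
  5^2 = 25
  7^2 = 49
Product = 2 * 9 * 25 * 49 = 22050

22050


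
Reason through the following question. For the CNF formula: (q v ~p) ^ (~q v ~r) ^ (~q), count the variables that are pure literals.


Check each variable for pure literal status:
p: pure negative
q: mixed (not pure)
r: pure negative
Pure literal count = 2

2


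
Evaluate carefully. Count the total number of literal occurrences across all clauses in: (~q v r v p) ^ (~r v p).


Counting literals in each clause:
Clause 1: 3 literal(s)
Clause 2: 2 literal(s)
Total = 5

5


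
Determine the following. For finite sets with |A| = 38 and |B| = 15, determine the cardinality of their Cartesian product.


The Cartesian product A x B contains all ordered pairs (a, b).
|A x B| = |A| * |B| = 38 * 15 = 570

570


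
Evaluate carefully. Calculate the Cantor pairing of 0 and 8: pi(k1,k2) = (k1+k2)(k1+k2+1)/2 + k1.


k1 + k2 = 8
(k1+k2)(k1+k2+1)/2 = 8 * 9 / 2 = 36
pi = 36 + 0 = 36

36


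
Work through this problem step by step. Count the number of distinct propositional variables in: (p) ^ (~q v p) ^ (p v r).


Identify each variable that appears in the formula.
Variables found: p, q, r
Count = 3

3


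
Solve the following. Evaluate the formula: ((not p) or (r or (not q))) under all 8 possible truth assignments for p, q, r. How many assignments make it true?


Check all 8 assignments:
p=0, q=0, r=0: 1
p=0, q=0, r=1: 1
p=0, q=1, r=0: 1
p=0, q=1, r=1: 1
p=1, q=0, r=0: 1
p=1, q=0, r=1: 1
p=1, q=1, r=0: 0
p=1, q=1, r=1: 1
Count of True = 7

7


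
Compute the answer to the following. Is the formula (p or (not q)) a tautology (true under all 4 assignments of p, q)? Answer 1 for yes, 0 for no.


Check all 4 assignments:
p=0, q=0: 1
p=0, q=1: 0
p=1, q=0: 1
p=1, q=1: 1
Satisfying count = 3/4.
Tautology iff count = 4: no.

0


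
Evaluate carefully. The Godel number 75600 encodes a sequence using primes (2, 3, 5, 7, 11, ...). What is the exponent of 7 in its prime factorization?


Factorize 75600 by dividing by 7 repeatedly.
Division steps: 7 divides 75600 exactly 1 time(s).
Exponent of 7 = 1

1


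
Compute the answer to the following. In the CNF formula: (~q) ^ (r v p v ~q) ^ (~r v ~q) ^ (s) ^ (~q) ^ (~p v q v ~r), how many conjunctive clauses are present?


A CNF formula is a conjunction of clauses.
Clauses are separated by ^.
Counting the conjuncts: 6 clauses.

6


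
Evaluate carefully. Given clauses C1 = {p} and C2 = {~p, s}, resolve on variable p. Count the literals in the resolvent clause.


Remove p from C1 and ~p from C2.
C1 remainder: {}
C2 remainder: {s}
Union (resolvent): {s}
Resolvent has 1 literal(s).

1


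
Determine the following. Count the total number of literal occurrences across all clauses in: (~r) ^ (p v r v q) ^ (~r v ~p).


Counting literals in each clause:
Clause 1: 1 literal(s)
Clause 2: 3 literal(s)
Clause 3: 2 literal(s)
Total = 6

6


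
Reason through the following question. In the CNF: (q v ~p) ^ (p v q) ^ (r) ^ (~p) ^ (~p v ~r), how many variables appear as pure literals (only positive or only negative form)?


Check each variable for pure literal status:
p: mixed (not pure)
q: pure positive
r: mixed (not pure)
Pure literal count = 1

1


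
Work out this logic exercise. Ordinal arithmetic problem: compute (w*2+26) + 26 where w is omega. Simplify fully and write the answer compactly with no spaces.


Compute (w*2+26) + 26.
Ordinal + is associative but NOT commutative; for finite n>0, n + w = w but w + n stays w+n.
By associativity: (w*2+26) + 26 = w*2 + (26+26) = w*2+52.
Result = w*2+52

w*2+52


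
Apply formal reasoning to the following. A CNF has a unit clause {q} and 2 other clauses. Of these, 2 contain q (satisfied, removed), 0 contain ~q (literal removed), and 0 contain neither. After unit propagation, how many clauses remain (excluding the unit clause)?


Satisfied (removed): 2
Shortened (remain): 0
Unchanged (remain): 0
Remaining = 0 + 0 = 0

0


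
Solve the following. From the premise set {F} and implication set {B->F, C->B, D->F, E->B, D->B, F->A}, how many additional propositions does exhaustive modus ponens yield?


Initial facts: {F}
Apply modus ponens to closure:
  F and F->A  =>  A
Final known: {A, F}
New propositions: {A}
Count = 1

1


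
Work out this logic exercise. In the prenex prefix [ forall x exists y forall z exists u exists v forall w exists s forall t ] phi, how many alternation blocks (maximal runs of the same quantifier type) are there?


Quantifier-type sequence: A E A E E A E A  (A=forall, E=exists)
Group into maximal same-type runs:
  Ax1 | Ex1 | Ax1 | Ex2 | Ax1 | Ex1 | Ax1
Number of blocks = 7

7


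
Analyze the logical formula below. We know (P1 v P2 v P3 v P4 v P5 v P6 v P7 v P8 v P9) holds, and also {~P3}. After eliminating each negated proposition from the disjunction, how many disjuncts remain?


Original disjuncts (9): P1, P2, P3, P4, P5, P6, P7, P8, P9
Negated (eliminate): ~P3
Remaining disjuncts: P1, P2, P4, P5, P6, P7, P8, P9
Count = 9 - 1 = 8

8


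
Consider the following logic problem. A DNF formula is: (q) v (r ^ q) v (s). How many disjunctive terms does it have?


A DNF formula is a disjunction of terms (conjunctions).
Terms are separated by v.
Counting the disjuncts: 3 terms.

3


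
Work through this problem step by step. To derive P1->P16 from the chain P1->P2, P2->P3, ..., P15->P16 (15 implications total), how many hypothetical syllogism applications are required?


With 15 implications in a chain connecting 16 propositions:
P1->P2, P2->P3, ..., P15->P16
Steps needed = (number of implications) - 1 = 15 - 1 = 14

14


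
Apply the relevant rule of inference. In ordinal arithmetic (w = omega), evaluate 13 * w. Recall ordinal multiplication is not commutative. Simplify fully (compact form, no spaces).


Compute 13 * w.
Ordinal * is associative and left-distributive over +, but NOT commutative; for finite n>1, n*w = w but w*n stays w*n.
For finite n>0, n * w = sup{n*k : k<w} = w. So 13 * w = w.
Result = w

w


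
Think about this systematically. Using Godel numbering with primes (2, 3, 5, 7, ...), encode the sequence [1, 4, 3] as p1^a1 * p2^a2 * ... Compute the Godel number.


Encode each element as an exponent of the corresponding prime:
  2^1 = 2
  3^4 = 81
  5^3 = 125
Product = 2 * 81 * 125 = 20250

20250


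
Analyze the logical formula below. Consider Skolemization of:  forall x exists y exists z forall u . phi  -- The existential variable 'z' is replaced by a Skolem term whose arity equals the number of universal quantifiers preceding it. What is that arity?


Quantifier prefix: forall x exists y exists z forall u
'z' is existentially quantified at position 3.
Universal variables preceding it: x
Skolem function arity = 1

1


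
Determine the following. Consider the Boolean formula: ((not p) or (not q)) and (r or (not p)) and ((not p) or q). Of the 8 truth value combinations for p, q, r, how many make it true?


Evaluate all 8 assignments for p, q, r:
p=0, q=0, r=0: 1
p=0, q=0, r=1: 1
p=0, q=1, r=0: 1
p=0, q=1, r=1: 1
p=1, q=0, r=0: 0
p=1, q=0, r=1: 0
p=1, q=1, r=0: 0
p=1, q=1, r=1: 0
Satisfying count = 4

4


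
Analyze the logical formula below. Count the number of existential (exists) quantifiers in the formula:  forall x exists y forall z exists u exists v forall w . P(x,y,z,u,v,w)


Quantifier prefix: forall x exists y forall z exists u exists v forall w
Mark each quantifier type:
  U E U E E U
Universal count = 3, Existential count = 3
Asked for existential (exists) quantifiers: 3

3


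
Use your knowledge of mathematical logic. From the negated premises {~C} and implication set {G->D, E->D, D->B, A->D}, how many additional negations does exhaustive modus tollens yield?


Initial negated facts: {~C}
Apply modus tollens to closure:
  (no implication fires)
Final negated: {~C}
New negations: {(none)}
Count = 0

0


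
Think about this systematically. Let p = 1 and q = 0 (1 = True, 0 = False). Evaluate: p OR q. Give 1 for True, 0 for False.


p = 1, q = 0
Operation: p OR q
Evaluate: 1 OR 0 = 1

1


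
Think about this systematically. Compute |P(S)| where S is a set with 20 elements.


The power set of a set with n elements has 2^n elements.
|P(S)| = 2^20 = 1048576

1048576


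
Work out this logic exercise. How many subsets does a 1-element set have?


The power set of a set with n elements has 2^n elements.
|P(S)| = 2^1 = 2

2


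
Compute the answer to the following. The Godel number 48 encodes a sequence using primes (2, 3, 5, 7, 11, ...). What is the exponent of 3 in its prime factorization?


Factorize 48 by dividing by 3 repeatedly.
Division steps: 3 divides 48 exactly 1 time(s).
Exponent of 3 = 1

1


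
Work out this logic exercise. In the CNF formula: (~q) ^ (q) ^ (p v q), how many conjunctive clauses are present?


A CNF formula is a conjunction of clauses.
Clauses are separated by ^.
Counting the conjuncts: 3 clauses.

3


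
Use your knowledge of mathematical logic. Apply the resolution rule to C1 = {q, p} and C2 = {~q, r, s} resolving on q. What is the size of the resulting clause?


Remove q from C1 and ~q from C2.
C1 remainder: {p}
C2 remainder: {r, s}
Union (resolvent): {p, r, s}
Resolvent has 3 literal(s).

3


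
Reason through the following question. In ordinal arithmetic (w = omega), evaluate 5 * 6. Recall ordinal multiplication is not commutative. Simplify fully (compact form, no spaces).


Compute 5 * 6.
Ordinal * is associative and left-distributive over +, but NOT commutative; for finite n>1, n*w = w but w*n stays w*n.
Both finite; ordinal * agrees with natural *: 5 * 6 = 30.
Result = 30

30


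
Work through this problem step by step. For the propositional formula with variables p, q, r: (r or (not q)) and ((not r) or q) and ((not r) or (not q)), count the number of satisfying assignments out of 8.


Evaluate all 8 assignments for p, q, r:
p=0, q=0, r=0: 1
p=0, q=0, r=1: 0
p=0, q=1, r=0: 0
p=0, q=1, r=1: 0
p=1, q=0, r=0: 1
p=1, q=0, r=1: 0
p=1, q=1, r=0: 0
p=1, q=1, r=1: 0
Satisfying count = 2

2


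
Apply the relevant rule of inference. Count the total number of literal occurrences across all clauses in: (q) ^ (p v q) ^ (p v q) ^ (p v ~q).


Counting literals in each clause:
Clause 1: 1 literal(s)
Clause 2: 2 literal(s)
Clause 3: 2 literal(s)
Clause 4: 2 literal(s)
Total = 7

7


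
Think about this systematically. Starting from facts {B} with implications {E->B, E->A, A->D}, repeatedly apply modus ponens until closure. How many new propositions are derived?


Initial facts: {B}
Apply modus ponens to closure:
  (no implication fires)
Final known: {B}
New propositions: {(none)}
Count = 0

0


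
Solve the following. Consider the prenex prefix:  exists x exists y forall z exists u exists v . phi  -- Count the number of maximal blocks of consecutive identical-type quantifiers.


Quantifier-type sequence: E E A E E  (A=forall, E=exists)
Group into maximal same-type runs:
  Ex2 | Ax1 | Ex2
Number of blocks = 3

3


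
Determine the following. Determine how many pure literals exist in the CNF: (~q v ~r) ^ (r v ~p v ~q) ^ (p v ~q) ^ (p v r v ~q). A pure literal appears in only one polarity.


Check each variable for pure literal status:
p: mixed (not pure)
q: pure negative
r: mixed (not pure)
Pure literal count = 1

1


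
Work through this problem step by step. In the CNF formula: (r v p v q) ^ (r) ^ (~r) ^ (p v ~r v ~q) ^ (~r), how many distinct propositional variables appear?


Identify each variable that appears in the formula.
Variables found: p, q, r
Count = 3

3


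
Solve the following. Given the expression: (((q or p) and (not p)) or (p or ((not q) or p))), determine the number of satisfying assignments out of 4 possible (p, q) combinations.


Check all 4 assignments:
p=0, q=0: 1
p=0, q=1: 1
p=1, q=0: 1
p=1, q=1: 1
Count of True = 4

4


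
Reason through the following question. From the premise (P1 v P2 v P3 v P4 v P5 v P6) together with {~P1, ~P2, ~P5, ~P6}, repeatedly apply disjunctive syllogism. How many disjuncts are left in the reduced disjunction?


Original disjuncts (6): P1, P2, P3, P4, P5, P6
Negated (eliminate): ~P1, ~P2, ~P5, ~P6
Remaining disjuncts: P3, P4
Count = 6 - 4 = 2

2


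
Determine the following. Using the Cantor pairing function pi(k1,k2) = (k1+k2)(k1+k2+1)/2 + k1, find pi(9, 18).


k1 + k2 = 27
(k1+k2)(k1+k2+1)/2 = 27 * 28 / 2 = 378
pi = 378 + 9 = 387

387


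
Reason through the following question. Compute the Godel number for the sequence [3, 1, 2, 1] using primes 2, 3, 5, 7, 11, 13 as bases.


Encode each element as an exponent of the corresponding prime:
  2^3 = 8
  3^1 = 3
  5^2 = 25
  7^1 = 7
Product = 8 * 3 * 25 * 7 = 4200

4200


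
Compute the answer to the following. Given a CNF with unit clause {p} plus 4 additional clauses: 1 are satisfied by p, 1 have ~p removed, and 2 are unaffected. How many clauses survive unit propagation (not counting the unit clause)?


Satisfied (removed): 1
Shortened (remain): 1
Unchanged (remain): 2
Remaining = 1 + 2 = 3

3


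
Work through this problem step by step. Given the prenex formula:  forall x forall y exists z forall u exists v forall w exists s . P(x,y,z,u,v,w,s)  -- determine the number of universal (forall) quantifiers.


Quantifier prefix: forall x forall y exists z forall u exists v forall w exists s
Mark each quantifier type:
  U U E U E U E
Universal count = 4, Existential count = 3
Asked for universal (forall) quantifiers: 4

4


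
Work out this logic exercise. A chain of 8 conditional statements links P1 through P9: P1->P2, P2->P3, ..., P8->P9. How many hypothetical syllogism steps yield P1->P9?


With 8 implications in a chain connecting 9 propositions:
P1->P2, P2->P3, ..., P8->P9
Steps needed = (number of implications) - 1 = 8 - 1 = 7

7


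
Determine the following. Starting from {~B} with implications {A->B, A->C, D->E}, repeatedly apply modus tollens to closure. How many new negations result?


Initial negated facts: {~B}
Apply modus tollens to closure:
  ~B and A->B  =>  ~A
Final negated: {~A, ~B}
New negations: {~A}
Count = 1

1


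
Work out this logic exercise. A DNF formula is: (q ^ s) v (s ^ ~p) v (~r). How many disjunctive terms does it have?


A DNF formula is a disjunction of terms (conjunctions).
Terms are separated by v.
Counting the disjuncts: 3 terms.

3


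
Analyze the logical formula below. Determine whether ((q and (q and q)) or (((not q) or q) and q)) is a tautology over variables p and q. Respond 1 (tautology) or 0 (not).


Check all 4 assignments:
p=0, q=0: 0
p=0, q=1: 1
p=1, q=0: 0
p=1, q=1: 1
Satisfying count = 2/4.
Tautology iff count = 4: no.

0


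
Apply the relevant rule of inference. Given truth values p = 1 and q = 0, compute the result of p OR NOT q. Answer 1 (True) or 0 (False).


p = 1, q = 0
Operation: p OR NOT q
Evaluate: 1 OR NOT 0 = 1

1


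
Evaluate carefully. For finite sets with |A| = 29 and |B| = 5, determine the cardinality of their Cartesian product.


The Cartesian product A x B contains all ordered pairs (a, b).
|A x B| = |A| * |B| = 29 * 5 = 145

145


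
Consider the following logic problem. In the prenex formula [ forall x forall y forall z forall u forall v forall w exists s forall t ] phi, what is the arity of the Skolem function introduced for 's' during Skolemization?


Quantifier prefix: forall x forall y forall z forall u forall v forall w exists s forall t
's' is existentially quantified at position 7.
Universal variables preceding it: x, y, z, u, v, w
Skolem function arity = 6

6


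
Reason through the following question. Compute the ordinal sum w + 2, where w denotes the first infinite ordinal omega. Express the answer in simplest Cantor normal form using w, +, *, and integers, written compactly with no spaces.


Compute w + 2.
Ordinal + is associative but NOT commutative; for finite n>0, n + w = w but w + n stays w+n.
w + 2 is already in normal form (a successor ordinal beyond w).
Result = w+2

w+2


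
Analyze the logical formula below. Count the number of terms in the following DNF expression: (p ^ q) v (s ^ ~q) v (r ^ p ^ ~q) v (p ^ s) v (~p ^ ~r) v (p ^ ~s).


A DNF formula is a disjunction of terms (conjunctions).
Terms are separated by v.
Counting the disjuncts: 6 terms.

6


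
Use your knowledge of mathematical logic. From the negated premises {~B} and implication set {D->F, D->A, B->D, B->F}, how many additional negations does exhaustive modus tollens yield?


Initial negated facts: {~B}
Apply modus tollens to closure:
  (no implication fires)
Final negated: {~B}
New negations: {(none)}
Count = 0

0


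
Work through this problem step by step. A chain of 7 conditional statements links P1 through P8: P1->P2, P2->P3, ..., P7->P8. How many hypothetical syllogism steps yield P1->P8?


With 7 implications in a chain connecting 8 propositions:
P1->P2, P2->P3, ..., P7->P8
Steps needed = (number of implications) - 1 = 7 - 1 = 6

6


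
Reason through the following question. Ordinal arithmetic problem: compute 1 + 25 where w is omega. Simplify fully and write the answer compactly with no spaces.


Compute 1 + 25.
Ordinal + is associative but NOT commutative; for finite n>0, n + w = w but w + n stays w+n.
Both operands finite; ordinal + agrees with natural +: 1 + 25 = 26.
Result = 26

26


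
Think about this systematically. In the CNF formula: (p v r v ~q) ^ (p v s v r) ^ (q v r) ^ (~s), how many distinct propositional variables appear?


Identify each variable that appears in the formula.
Variables found: p, q, r, s
Count = 4

4


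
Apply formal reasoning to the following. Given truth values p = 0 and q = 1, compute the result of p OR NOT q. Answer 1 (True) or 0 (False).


p = 0, q = 1
Operation: p OR NOT q
Evaluate: 0 OR NOT 1 = 0

0


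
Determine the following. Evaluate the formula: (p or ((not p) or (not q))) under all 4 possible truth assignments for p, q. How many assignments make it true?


Check all 4 assignments:
p=0, q=0: 1
p=0, q=1: 1
p=1, q=0: 1
p=1, q=1: 1
Count of True = 4

4


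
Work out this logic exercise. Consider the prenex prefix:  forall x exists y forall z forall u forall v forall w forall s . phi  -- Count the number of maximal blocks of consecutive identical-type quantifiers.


Quantifier-type sequence: A E A A A A A  (A=forall, E=exists)
Group into maximal same-type runs:
  Ax1 | Ex1 | Ax5
Number of blocks = 3

3


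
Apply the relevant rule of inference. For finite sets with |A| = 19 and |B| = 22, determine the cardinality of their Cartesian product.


The Cartesian product A x B contains all ordered pairs (a, b).
|A x B| = |A| * |B| = 19 * 22 = 418

418


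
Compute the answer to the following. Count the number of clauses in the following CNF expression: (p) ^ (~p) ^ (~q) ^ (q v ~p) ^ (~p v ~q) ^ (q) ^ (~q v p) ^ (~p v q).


A CNF formula is a conjunction of clauses.
Clauses are separated by ^.
Counting the conjuncts: 8 clauses.

8


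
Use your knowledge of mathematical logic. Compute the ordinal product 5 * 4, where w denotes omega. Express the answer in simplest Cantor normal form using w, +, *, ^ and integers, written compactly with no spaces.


Compute 5 * 4.
Ordinal * is associative and left-distributive over +, but NOT commutative; for finite n>1, n*w = w but w*n stays w*n.
Both finite; ordinal * agrees with natural *: 5 * 4 = 20.
Result = 20

20


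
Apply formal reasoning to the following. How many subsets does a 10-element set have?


The power set of a set with n elements has 2^n elements.
|P(S)| = 2^10 = 1024

1024


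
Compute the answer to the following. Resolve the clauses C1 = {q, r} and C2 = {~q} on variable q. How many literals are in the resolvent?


Remove q from C1 and ~q from C2.
C1 remainder: {r}
C2 remainder: {}
Union (resolvent): {r}
Resolvent has 1 literal(s).

1


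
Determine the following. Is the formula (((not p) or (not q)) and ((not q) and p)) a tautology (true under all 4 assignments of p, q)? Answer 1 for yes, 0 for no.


Check all 4 assignments:
p=0, q=0: 0
p=0, q=1: 0
p=1, q=0: 1
p=1, q=1: 0
Satisfying count = 1/4.
Tautology iff count = 4: no.

0


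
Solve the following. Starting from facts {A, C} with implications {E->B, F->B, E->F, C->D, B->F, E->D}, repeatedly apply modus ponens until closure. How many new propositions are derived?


Initial facts: {A, C}
Apply modus ponens to closure:
  C and C->D  =>  D
Final known: {A, C, D}
New propositions: {D}
Count = 1

1


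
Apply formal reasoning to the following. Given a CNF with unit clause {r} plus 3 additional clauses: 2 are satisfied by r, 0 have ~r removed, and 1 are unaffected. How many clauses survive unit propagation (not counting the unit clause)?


Satisfied (removed): 2
Shortened (remain): 0
Unchanged (remain): 1
Remaining = 0 + 1 = 1

1


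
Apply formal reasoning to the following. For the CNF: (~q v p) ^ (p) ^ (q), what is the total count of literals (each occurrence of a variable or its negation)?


Counting literals in each clause:
Clause 1: 2 literal(s)
Clause 2: 1 literal(s)
Clause 3: 1 literal(s)
Total = 4

4


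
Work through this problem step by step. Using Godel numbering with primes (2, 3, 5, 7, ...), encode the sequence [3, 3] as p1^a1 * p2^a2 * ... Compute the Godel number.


Encode each element as an exponent of the corresponding prime:
  2^3 = 8
  3^3 = 27
Product = 8 * 27 = 216

216


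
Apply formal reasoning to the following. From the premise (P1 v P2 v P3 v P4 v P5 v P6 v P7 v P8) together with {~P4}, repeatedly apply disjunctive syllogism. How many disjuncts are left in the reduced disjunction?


Original disjuncts (8): P1, P2, P3, P4, P5, P6, P7, P8
Negated (eliminate): ~P4
Remaining disjuncts: P1, P2, P3, P5, P6, P7, P8
Count = 8 - 1 = 7

7


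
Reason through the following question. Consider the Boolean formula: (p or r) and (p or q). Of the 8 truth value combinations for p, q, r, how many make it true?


Evaluate all 8 assignments for p, q, r:
p=0, q=0, r=0: 0
p=0, q=0, r=1: 0
p=0, q=1, r=0: 0
p=0, q=1, r=1: 1
p=1, q=0, r=0: 1
p=1, q=0, r=1: 1
p=1, q=1, r=0: 1
p=1, q=1, r=1: 1
Satisfying count = 5

5


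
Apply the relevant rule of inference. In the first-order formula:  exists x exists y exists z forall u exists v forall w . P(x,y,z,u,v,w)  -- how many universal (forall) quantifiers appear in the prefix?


Quantifier prefix: exists x exists y exists z forall u exists v forall w
Mark each quantifier type:
  E E E U E U
Universal count = 2, Existential count = 4
Asked for universal (forall) quantifiers: 2

2


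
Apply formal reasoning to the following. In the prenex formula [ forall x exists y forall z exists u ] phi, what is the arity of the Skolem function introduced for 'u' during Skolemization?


Quantifier prefix: forall x exists y forall z exists u
'u' is existentially quantified at position 4.
Universal variables preceding it: x, z
Skolem function arity = 2

2


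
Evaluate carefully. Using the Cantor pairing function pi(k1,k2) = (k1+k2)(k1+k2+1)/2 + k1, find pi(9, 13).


k1 + k2 = 22
(k1+k2)(k1+k2+1)/2 = 22 * 23 / 2 = 253
pi = 253 + 9 = 262

262


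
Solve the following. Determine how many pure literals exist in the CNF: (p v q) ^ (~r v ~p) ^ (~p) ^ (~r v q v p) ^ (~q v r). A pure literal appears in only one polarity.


Check each variable for pure literal status:
p: mixed (not pure)
q: mixed (not pure)
r: mixed (not pure)
Pure literal count = 0

0


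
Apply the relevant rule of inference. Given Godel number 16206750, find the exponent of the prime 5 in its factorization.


Factorize 16206750 by dividing by 5 repeatedly.
Division steps: 5 divides 16206750 exactly 3 time(s).
Exponent of 5 = 3

3


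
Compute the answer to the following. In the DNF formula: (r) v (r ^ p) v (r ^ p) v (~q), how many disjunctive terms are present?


A DNF formula is a disjunction of terms (conjunctions).
Terms are separated by v.
Counting the disjuncts: 4 terms.

4


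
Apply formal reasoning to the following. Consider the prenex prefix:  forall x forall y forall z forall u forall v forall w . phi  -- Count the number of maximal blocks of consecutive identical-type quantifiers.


Quantifier-type sequence: A A A A A A  (A=forall, E=exists)
Group into maximal same-type runs:
  Ax6
Number of blocks = 1

1


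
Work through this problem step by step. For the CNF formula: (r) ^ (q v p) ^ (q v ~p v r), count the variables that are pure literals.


Check each variable for pure literal status:
p: mixed (not pure)
q: pure positive
r: pure positive
Pure literal count = 2

2


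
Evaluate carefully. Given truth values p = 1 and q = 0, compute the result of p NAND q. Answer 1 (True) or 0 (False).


p = 1, q = 0
Operation: p NAND q
Evaluate: 1 NAND 0 = 1

1


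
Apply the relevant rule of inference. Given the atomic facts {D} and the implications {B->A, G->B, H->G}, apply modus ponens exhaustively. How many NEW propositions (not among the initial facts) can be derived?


Initial facts: {D}
Apply modus ponens to closure:
  (no implication fires)
Final known: {D}
New propositions: {(none)}
Count = 0

0


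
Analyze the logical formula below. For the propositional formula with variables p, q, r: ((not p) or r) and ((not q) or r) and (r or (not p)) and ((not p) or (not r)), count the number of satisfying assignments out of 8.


Evaluate all 8 assignments for p, q, r:
p=0, q=0, r=0: 1
p=0, q=0, r=1: 1
p=0, q=1, r=0: 0
p=0, q=1, r=1: 1
p=1, q=0, r=0: 0
p=1, q=0, r=1: 0
p=1, q=1, r=0: 0
p=1, q=1, r=1: 0
Satisfying count = 3

3


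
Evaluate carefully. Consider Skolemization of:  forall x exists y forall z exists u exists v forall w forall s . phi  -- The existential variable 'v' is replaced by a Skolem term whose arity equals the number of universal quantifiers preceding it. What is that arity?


Quantifier prefix: forall x exists y forall z exists u exists v forall w forall s
'v' is existentially quantified at position 5.
Universal variables preceding it: x, z
Skolem function arity = 2

2


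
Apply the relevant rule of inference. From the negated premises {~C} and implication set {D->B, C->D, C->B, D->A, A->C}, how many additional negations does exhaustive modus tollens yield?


Initial negated facts: {~C}
Apply modus tollens to closure:
  ~C and A->C  =>  ~A
  ~A and D->A  =>  ~D
Final negated: {~A, ~C, ~D}
New negations: {~A, ~D}
Count = 2

2


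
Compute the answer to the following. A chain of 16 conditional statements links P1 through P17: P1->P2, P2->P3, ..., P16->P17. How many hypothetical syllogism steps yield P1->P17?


With 16 implications in a chain connecting 17 propositions:
P1->P2, P2->P3, ..., P16->P17
Steps needed = (number of implications) - 1 = 16 - 1 = 15

15


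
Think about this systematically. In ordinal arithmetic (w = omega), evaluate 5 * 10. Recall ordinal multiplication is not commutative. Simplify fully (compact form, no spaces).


Compute 5 * 10.
Ordinal * is associative and left-distributive over +, but NOT commutative; for finite n>1, n*w = w but w*n stays w*n.
Both finite; ordinal * agrees with natural *: 5 * 10 = 50.
Result = 50

50


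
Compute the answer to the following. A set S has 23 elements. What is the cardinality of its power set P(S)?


The power set of a set with n elements has 2^n elements.
|P(S)| = 2^23 = 8388608

8388608


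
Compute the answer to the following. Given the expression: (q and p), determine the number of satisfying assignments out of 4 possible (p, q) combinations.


Check all 4 assignments:
p=0, q=0: 0
p=0, q=1: 0
p=1, q=0: 0
p=1, q=1: 1
Count of True = 1

1


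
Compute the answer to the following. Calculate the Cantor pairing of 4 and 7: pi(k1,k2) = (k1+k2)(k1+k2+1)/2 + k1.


k1 + k2 = 11
(k1+k2)(k1+k2+1)/2 = 11 * 12 / 2 = 66
pi = 66 + 4 = 70

70


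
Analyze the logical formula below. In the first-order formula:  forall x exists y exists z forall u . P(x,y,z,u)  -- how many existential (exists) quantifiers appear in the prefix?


Quantifier prefix: forall x exists y exists z forall u
Mark each quantifier type:
  U E E U
Universal count = 2, Existential count = 2
Asked for existential (exists) quantifiers: 2

2


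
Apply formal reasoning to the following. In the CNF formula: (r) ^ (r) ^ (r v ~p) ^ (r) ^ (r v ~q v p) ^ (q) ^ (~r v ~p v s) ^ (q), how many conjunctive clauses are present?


A CNF formula is a conjunction of clauses.
Clauses are separated by ^.
Counting the conjuncts: 8 clauses.

8


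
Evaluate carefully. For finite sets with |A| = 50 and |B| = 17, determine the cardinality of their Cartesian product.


The Cartesian product A x B contains all ordered pairs (a, b).
|A x B| = |A| * |B| = 50 * 17 = 850

850


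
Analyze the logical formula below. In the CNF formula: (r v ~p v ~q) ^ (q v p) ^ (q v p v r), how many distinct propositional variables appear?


Identify each variable that appears in the formula.
Variables found: p, q, r
Count = 3

3


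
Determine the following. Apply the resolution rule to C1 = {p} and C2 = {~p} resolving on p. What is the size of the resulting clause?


Remove p from C1 and ~p from C2.
C1 remainder: {}
C2 remainder: {}
Union (resolvent): {} (empty clause)
Resolvent has 0 literal(s).

0


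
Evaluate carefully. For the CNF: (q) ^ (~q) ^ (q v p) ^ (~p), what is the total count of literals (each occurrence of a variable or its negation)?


Counting literals in each clause:
Clause 1: 1 literal(s)
Clause 2: 1 literal(s)
Clause 3: 2 literal(s)
Clause 4: 1 literal(s)
Total = 5

5


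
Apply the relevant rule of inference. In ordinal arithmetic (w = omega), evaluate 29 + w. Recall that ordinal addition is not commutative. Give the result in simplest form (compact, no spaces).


Compute 29 + w.
Ordinal + is associative but NOT commutative; for finite n>0, n + w = w but w + n stays w+n.
Any finite left addend is absorbed by w on the right: 29 + w = w.
Result = w

w


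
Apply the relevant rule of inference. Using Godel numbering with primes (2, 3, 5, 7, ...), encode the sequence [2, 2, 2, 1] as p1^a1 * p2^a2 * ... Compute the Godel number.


Encode each element as an exponent of the corresponding prime:
  2^2 = 4
  3^2 = 9
  5^2 = 25
  7^1 = 7
Product = 4 * 9 * 25 * 7 = 6300

6300


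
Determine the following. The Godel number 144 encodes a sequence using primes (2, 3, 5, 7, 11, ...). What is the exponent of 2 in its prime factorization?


Factorize 144 by dividing by 2 repeatedly.
Division steps: 2 divides 144 exactly 4 time(s).
Exponent of 2 = 4

4


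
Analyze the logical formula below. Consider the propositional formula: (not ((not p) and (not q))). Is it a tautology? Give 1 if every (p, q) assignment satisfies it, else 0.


Check all 4 assignments:
p=0, q=0: 0
p=0, q=1: 1
p=1, q=0: 1
p=1, q=1: 1
Satisfying count = 3/4.
Tautology iff count = 4: no.

0


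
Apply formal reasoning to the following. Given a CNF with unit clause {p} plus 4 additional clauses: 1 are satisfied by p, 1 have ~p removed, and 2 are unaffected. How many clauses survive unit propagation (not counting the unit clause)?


Satisfied (removed): 1
Shortened (remain): 1
Unchanged (remain): 2
Remaining = 1 + 2 = 3

3


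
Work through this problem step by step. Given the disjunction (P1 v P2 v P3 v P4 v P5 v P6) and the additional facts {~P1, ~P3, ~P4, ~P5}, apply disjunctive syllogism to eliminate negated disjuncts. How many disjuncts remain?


Original disjuncts (6): P1, P2, P3, P4, P5, P6
Negated (eliminate): ~P1, ~P3, ~P4, ~P5
Remaining disjuncts: P2, P6
Count = 6 - 4 = 2

2


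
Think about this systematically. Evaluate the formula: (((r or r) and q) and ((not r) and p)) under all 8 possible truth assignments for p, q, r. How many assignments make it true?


Check all 8 assignments:
p=0, q=0, r=0: 0
p=0, q=0, r=1: 0
p=0, q=1, r=0: 0
p=0, q=1, r=1: 0
p=1, q=0, r=0: 0
p=1, q=0, r=1: 0
p=1, q=1, r=0: 0
p=1, q=1, r=1: 0
Count of True = 0

0


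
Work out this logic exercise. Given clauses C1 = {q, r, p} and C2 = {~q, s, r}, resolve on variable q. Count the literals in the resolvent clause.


Remove q from C1 and ~q from C2.
C1 remainder: {r, p}
C2 remainder: {s, r}
Union (resolvent): {p, r, s}
Resolvent has 3 literal(s).

3


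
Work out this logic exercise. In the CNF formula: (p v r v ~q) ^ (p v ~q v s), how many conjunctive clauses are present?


A CNF formula is a conjunction of clauses.
Clauses are separated by ^.
Counting the conjuncts: 2 clauses.

2


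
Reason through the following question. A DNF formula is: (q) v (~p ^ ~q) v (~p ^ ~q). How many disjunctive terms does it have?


A DNF formula is a disjunction of terms (conjunctions).
Terms are separated by v.
Counting the disjuncts: 3 terms.

3


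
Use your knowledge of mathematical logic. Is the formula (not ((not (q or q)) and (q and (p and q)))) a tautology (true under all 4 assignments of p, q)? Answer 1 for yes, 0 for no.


Check all 4 assignments:
p=0, q=0: 1
p=0, q=1: 1
p=1, q=0: 1
p=1, q=1: 1
Satisfying count = 4/4.
Tautology iff count = 4: yes.

1


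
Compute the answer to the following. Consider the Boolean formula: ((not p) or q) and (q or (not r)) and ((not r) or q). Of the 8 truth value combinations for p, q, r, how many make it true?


Evaluate all 8 assignments for p, q, r:
p=0, q=0, r=0: 1
p=0, q=0, r=1: 0
p=0, q=1, r=0: 1
p=0, q=1, r=1: 1
p=1, q=0, r=0: 0
p=1, q=0, r=1: 0
p=1, q=1, r=0: 1
p=1, q=1, r=1: 1
Satisfying count = 5

5


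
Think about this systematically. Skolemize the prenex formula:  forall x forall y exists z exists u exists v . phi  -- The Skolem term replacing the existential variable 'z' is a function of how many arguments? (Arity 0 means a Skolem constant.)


Quantifier prefix: forall x forall y exists z exists u exists v
'z' is existentially quantified at position 3.
Universal variables preceding it: x, y
Skolem function arity = 2

2


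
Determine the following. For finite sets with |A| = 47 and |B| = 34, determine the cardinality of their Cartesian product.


The Cartesian product A x B contains all ordered pairs (a, b).
|A x B| = |A| * |B| = 47 * 34 = 1598

1598


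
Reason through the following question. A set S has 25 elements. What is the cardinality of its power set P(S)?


The power set of a set with n elements has 2^n elements.
|P(S)| = 2^25 = 33554432

33554432


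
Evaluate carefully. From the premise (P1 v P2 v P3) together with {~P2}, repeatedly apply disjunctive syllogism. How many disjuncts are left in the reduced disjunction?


Original disjuncts (3): P1, P2, P3
Negated (eliminate): ~P2
Remaining disjuncts: P1, P3
Count = 3 - 1 = 2

2


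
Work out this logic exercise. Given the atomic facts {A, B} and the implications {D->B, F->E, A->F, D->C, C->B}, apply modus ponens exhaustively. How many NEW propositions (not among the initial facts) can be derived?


Initial facts: {A, B}
Apply modus ponens to closure:
  A and A->F  =>  F
  F and F->E  =>  E
Final known: {A, B, E, F}
New propositions: {E, F}
Count = 2

2


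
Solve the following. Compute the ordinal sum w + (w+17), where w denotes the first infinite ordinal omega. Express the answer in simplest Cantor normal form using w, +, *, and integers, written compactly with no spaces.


Compute w + (w+17).
Ordinal + is associative but NOT commutative; for finite n>0, n + w = w but w + n stays w+n.
w + (w+17) = (w+w) + 17 = w*2+17.
Result = w*2+17

w*2+17


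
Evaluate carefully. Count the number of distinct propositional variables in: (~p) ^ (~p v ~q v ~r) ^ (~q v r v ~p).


Identify each variable that appears in the formula.
Variables found: p, q, r
Count = 3

3


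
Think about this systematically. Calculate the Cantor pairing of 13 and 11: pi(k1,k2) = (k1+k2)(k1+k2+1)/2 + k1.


k1 + k2 = 24
(k1+k2)(k1+k2+1)/2 = 24 * 25 / 2 = 300
pi = 300 + 13 = 313

313


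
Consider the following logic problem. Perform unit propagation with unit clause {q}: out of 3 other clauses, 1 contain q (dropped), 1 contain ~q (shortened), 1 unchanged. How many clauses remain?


Satisfied (removed): 1
Shortened (remain): 1
Unchanged (remain): 1
Remaining = 1 + 1 = 2

2
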